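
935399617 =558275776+377123841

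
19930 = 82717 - 62787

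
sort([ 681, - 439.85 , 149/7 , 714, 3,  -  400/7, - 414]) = [ - 439.85, - 414, - 400/7,3,  149/7 , 681  ,  714]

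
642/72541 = 642/72541 = 0.01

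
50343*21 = 1057203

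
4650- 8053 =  - 3403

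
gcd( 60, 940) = 20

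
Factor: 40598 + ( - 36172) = 2^1  *2213^1= 4426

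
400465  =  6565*61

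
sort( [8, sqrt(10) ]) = [sqrt( 10),8 ] 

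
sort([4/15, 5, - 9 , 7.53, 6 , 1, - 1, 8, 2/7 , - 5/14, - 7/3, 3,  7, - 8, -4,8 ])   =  [ - 9, - 8 , - 4, - 7/3  , - 1, - 5/14, 4/15, 2/7 , 1,3,5 , 6, 7, 7.53,  8, 8] 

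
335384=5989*56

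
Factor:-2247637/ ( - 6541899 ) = 321091/934557 = 3^( - 1 )*13^( - 1)*31^( - 1)* 773^ ( - 1) * 321091^1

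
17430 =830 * 21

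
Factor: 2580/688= 15/4 = 2^( - 2 )*3^1*5^1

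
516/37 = 516/37= 13.95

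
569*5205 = 2961645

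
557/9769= 557/9769= 0.06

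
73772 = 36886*2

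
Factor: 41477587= 107^1*387641^1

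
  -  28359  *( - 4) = 113436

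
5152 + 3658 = 8810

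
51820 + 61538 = 113358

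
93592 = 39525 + 54067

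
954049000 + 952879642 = 1906928642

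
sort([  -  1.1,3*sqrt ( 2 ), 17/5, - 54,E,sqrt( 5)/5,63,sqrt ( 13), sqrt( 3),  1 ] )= [-54, - 1.1,sqrt( 5) /5 , 1 , sqrt(3 ),E, 17/5, sqrt(13 ), 3*sqrt( 2 ),63]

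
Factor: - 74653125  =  - 3^1*5^5 * 7963^1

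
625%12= 1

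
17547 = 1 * 17547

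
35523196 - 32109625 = 3413571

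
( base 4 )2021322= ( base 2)10001001111010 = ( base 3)110002220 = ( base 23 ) gfh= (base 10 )8826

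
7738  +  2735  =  10473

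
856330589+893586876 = 1749917465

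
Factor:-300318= -2^1*3^1*50053^1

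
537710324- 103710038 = 434000286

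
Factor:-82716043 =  - 2467^1*33529^1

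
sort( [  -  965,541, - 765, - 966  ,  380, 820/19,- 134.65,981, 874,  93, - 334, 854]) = [  -  966, - 965, - 765, - 334, - 134.65, 820/19, 93,380, 541,854,874,981]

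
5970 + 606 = 6576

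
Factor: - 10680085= -5^1*13^1*164309^1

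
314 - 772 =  - 458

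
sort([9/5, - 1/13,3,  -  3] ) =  [ - 3 , - 1/13,9/5, 3]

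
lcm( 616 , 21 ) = 1848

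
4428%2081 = 266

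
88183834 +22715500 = 110899334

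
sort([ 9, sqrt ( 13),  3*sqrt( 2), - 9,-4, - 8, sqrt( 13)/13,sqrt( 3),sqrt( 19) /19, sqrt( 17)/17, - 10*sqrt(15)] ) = [ - 10 * sqrt( 15 ),-9,-8, - 4, sqrt(19)/19,sqrt( 17)/17,sqrt(13)/13,  sqrt(3),sqrt( 13 ),  3*sqrt (2 ),9] 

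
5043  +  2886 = 7929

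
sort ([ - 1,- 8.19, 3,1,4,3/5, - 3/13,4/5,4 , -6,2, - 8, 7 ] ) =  [ - 8.19,-8, - 6, -1 ,  -  3/13,3/5,4/5,1 , 2,3, 4,4,7]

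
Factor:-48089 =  - 19^1* 2531^1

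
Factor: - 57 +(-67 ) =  - 2^2*  31^1 = - 124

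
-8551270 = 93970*(-91)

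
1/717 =1/717  =  0.00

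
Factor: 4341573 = 3^3 * 113^1*1423^1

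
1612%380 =92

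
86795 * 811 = 70390745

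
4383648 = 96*45663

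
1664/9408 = 26/147 =0.18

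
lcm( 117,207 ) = 2691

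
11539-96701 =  - 85162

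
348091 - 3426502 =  - 3078411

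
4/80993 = 4/80993 = 0.00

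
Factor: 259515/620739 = 28835/68971 = 5^1*7^ ( - 1)*59^(  -  1)*73^1*79^1*167^( - 1)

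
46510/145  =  9302/29  =  320.76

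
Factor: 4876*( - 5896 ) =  - 28748896 = - 2^5*11^1*23^1*53^1*67^1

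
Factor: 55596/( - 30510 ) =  - 82/45  =  - 2^1 * 3^(-2) * 5^( - 1 )*41^1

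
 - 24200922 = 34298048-58498970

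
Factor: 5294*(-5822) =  - 2^2*41^1* 71^1*2647^1=- 30821668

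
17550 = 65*270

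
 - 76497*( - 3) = 229491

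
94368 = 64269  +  30099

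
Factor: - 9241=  - 9241^1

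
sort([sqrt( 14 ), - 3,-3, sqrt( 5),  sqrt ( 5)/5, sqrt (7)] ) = [ - 3,-3,sqrt(5 )/5,sqrt(5 ),sqrt( 7), sqrt (14)] 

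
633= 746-113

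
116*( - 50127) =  - 5814732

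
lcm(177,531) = 531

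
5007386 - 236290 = 4771096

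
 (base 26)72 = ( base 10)184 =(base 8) 270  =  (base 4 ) 2320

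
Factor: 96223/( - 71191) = -71191^(  -  1)*96223^1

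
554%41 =21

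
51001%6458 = 5795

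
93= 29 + 64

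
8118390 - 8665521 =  - 547131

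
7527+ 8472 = 15999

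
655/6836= 655/6836 =0.10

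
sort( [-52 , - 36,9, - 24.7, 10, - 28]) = [ - 52, - 36, - 28, - 24.7,9, 10 ] 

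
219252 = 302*726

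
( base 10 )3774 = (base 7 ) 14001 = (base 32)3lu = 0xEBE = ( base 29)4E4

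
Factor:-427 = -7^1*61^1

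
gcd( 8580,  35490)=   390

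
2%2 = 0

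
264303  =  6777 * 39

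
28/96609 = 28/96609  =  0.00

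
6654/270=1109/45 = 24.64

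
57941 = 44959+12982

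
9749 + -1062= 8687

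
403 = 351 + 52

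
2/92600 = 1/46300 = 0.00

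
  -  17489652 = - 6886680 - 10602972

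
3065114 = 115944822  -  112879708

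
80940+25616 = 106556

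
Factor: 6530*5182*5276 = 178531714960=   2^4*5^1*653^1 * 1319^1*2591^1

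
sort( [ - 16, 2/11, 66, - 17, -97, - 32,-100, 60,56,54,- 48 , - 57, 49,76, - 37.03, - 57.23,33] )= [ - 100, - 97, - 57.23, - 57, - 48, -37.03,  -  32, - 17, - 16, 2/11,33, 49, 54, 56,  60,66, 76 ]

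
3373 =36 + 3337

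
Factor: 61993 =47^1* 1319^1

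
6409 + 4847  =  11256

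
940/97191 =940/97191 = 0.01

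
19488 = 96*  203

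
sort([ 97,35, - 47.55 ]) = [- 47.55, 35, 97 ] 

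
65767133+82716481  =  148483614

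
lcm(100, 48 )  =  1200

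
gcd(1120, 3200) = 160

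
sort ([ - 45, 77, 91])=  [ - 45, 77,91 ] 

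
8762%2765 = 467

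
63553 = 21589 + 41964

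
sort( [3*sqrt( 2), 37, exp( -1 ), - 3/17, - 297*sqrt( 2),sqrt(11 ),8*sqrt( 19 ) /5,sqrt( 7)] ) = [ - 297 * sqrt( 2), - 3/17, exp( - 1), sqrt( 7),sqrt( 11),3*sqrt( 2 ),8*sqrt( 19 ) /5, 37 ] 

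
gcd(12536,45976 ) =8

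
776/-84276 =-194/21069 =-0.01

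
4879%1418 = 625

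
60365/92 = 60365/92 = 656.14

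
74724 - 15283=59441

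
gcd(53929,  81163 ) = 1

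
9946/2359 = 4 + 510/2359 = 4.22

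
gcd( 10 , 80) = 10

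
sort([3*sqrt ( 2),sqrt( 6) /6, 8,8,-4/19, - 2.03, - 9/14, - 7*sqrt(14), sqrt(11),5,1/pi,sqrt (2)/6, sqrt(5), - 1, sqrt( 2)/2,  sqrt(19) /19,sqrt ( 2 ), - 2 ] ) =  [ - 7 * sqrt( 14), - 2.03, - 2,  -  1, - 9/14,-4/19,  sqrt(19 ) /19, sqrt( 2)/6, 1/pi,sqrt (6)/6,  sqrt( 2)/2,sqrt( 2),  sqrt( 5),sqrt(11), 3 * sqrt(2), 5,8,8 ]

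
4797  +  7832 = 12629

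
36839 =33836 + 3003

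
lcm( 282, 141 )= 282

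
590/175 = 3+13/35 = 3.37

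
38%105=38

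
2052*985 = 2021220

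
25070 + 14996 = 40066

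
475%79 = 1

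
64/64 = 1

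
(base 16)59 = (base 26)3b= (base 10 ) 89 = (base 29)32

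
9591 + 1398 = 10989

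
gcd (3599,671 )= 61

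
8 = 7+1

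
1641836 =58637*28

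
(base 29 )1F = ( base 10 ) 44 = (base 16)2c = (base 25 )1J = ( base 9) 48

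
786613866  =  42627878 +743985988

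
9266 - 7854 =1412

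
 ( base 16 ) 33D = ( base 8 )1475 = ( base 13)4BA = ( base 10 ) 829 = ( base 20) 219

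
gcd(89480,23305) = 5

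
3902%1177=371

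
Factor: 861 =3^1*7^1*41^1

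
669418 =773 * 866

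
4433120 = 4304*1030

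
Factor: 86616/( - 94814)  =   - 2^2 * 3^3 * 401^1*47407^( - 1)= - 43308/47407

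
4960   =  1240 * 4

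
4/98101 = 4/98101= 0.00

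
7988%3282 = 1424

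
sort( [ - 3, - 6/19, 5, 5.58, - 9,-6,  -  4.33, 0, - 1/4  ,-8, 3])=[ -9, - 8, - 6, -4.33,  -  3, - 6/19  , - 1/4,0, 3, 5,5.58]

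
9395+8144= 17539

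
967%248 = 223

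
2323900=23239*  100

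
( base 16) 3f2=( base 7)2642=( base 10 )1010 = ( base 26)1cm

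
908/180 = 227/45= 5.04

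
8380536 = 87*96328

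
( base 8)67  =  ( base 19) 2h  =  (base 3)2001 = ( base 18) 31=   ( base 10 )55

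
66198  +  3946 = 70144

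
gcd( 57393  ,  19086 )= 3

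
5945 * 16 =95120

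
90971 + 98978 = 189949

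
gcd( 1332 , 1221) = 111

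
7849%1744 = 873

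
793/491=793/491= 1.62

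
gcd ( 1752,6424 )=584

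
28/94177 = 28/94177 = 0.00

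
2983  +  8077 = 11060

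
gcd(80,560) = 80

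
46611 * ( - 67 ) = -3122937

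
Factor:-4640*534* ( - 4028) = 9980417280 = 2^8 * 3^1*5^1*  19^1* 29^1 * 53^1*89^1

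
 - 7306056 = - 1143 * 6392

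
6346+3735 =10081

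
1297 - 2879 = - 1582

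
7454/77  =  7454/77 =96.81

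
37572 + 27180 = 64752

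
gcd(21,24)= 3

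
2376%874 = 628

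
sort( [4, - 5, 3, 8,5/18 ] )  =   [-5, 5/18,3, 4, 8]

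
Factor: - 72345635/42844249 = -5^1*7^ (-1)*19^1*761533^1*6120607^(  -  1)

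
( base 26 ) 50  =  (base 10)130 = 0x82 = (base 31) 46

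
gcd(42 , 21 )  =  21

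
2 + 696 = 698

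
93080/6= 46540/3 = 15513.33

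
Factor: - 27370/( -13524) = 85/42 = 2^(  -  1)*3^( - 1)*5^1*7^( - 1 ) * 17^1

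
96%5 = 1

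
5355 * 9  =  48195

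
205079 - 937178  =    -  732099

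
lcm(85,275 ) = 4675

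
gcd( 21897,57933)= 9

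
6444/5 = 6444/5 = 1288.80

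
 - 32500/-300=325/3 = 108.33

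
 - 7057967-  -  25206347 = 18148380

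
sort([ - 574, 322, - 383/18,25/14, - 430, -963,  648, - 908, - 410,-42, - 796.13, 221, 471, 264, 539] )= [ - 963, - 908, - 796.13,-574, - 430, - 410,-42,-383/18, 25/14, 221, 264, 322, 471, 539, 648] 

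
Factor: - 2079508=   -  2^2*17^1*53^1*577^1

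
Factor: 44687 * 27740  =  2^2*5^1*19^1 * 73^1 * 44687^1=1239617380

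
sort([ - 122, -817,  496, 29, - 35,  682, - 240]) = [ - 817,-240, - 122, - 35,29 , 496 , 682]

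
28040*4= 112160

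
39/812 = 39/812 = 0.05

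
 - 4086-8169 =  -  12255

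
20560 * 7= 143920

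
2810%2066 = 744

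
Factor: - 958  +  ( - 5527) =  - 6485 = - 5^1*1297^1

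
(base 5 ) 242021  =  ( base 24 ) FFB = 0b10001100110011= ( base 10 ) 9011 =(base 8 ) 21463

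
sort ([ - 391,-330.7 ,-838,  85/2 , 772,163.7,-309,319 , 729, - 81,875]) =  [-838,-391,-330.7,-309, - 81,85/2,163.7,319,729,772, 875 ]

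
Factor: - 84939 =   -  3^1*23^1*1231^1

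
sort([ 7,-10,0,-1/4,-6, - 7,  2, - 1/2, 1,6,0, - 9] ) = [ - 10, - 9, - 7,  -  6, - 1/2, - 1/4,0,0,1 , 2, 6,7 ] 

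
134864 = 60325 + 74539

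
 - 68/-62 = 1 + 3/31 = 1.10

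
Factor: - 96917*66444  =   - 6439553148 = - 2^2 * 3^1*7^2*17^1*113^1*5701^1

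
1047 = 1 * 1047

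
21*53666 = 1126986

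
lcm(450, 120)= 1800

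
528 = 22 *24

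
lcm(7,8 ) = 56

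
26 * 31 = 806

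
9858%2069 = 1582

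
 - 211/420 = - 211/420 = - 0.50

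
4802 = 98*49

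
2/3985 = 2/3985 =0.00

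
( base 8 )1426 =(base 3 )1002021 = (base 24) 18M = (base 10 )790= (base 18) 27G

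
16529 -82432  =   - 65903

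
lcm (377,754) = 754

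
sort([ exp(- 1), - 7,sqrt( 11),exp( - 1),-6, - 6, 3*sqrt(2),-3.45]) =[-7,-6,-6, - 3.45 , exp (-1 ), exp( - 1), sqrt(11), 3 *sqrt(2 )]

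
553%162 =67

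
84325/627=134 + 307/627= 134.49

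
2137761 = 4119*519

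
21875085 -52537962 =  - 30662877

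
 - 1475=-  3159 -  - 1684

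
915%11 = 2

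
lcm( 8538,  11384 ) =34152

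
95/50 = 19/10 = 1.90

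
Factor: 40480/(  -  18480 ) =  - 46/21  =  -2^1 * 3^ (  -  1 ) * 7^( - 1 )*23^1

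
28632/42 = 681 + 5/7 = 681.71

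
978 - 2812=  - 1834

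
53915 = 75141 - 21226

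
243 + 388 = 631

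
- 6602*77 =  - 508354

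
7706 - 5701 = 2005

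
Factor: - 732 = -2^2*3^1*61^1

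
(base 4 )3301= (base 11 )1aa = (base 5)1431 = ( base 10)241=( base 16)f1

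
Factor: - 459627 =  - 3^1*7^1* 43^1*509^1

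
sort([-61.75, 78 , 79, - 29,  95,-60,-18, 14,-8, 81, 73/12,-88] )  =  [-88, - 61.75, - 60, -29, - 18, - 8,73/12,  14,78,79,81, 95 ] 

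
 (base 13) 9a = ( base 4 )1333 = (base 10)127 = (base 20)67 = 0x7f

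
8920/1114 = 8 + 4/557 = 8.01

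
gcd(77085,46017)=9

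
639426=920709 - 281283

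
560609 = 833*673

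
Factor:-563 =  - 563^1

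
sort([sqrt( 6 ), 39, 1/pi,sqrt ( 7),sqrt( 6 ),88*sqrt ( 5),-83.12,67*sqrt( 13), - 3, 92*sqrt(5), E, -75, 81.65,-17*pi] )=[-83.12,-75, - 17*pi, - 3, 1/pi, sqrt(6), sqrt(6), sqrt(7 ), E,39, 81.65, 88*sqrt(5 ),92* sqrt(5), 67*sqrt( 13)]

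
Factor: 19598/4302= 41/9= 3^(  -  2)*41^1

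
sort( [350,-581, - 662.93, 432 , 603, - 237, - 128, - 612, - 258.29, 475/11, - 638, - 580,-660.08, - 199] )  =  [-662.93 , - 660.08,-638, - 612,-581,-580 ,-258.29, - 237,-199, - 128, 475/11,350,  432, 603 ] 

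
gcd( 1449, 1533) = 21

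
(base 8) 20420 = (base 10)8464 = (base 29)a1p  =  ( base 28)am8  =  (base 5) 232324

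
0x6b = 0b1101011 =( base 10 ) 107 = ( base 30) 3H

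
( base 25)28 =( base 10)58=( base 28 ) 22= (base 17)37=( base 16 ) 3A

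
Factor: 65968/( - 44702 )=- 152/103 = -2^3*19^1*103^( - 1 )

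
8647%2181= 2104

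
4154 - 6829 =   -  2675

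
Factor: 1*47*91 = 4277  =  7^1*13^1*47^1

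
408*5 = 2040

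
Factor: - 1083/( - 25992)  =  1/24  =  2^(-3 )*3^( - 1)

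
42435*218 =9250830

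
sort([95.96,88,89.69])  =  [88,89.69,95.96 ]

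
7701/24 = 2567/8 = 320.88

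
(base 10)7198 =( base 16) 1C1E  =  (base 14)28A2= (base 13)3379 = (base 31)7F6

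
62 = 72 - 10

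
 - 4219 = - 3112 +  - 1107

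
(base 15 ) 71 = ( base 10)106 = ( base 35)31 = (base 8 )152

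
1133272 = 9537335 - 8404063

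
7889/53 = 7889/53 =148.85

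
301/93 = 301/93 = 3.24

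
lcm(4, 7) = 28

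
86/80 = 43/40 =1.07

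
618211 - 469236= 148975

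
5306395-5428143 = -121748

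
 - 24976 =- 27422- - 2446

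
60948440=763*79880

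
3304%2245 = 1059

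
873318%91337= 51285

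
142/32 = 71/16 = 4.44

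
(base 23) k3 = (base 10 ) 463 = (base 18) 17D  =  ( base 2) 111001111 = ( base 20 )133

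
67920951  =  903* 75217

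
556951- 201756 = 355195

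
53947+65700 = 119647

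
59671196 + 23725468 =83396664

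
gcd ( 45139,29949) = 1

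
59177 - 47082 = 12095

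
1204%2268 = 1204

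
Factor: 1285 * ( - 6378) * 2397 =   -  2^1*3^2 *5^1*17^1*47^1*257^1*1063^1 = - 19645164810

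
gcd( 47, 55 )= 1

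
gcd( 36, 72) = 36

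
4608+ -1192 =3416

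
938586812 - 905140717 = 33446095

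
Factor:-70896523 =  - 641^1*110603^1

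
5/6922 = 5/6922  =  0.00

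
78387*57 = 4468059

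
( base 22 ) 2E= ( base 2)111010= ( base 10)58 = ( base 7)112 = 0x3A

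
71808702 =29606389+42202313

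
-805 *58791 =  - 47326755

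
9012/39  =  231 + 1/13 = 231.08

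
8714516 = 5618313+3096203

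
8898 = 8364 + 534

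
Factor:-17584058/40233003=-2^1*3^(  -  1 )*23^( - 1)*601^1*14629^1*583087^ ( - 1 )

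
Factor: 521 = 521^1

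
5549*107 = 593743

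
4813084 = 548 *8783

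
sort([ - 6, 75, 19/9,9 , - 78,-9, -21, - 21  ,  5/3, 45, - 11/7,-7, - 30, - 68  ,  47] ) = [ - 78 , - 68, - 30, - 21, - 21,-9 ,  -  7,-6, - 11/7, 5/3, 19/9, 9, 45, 47, 75]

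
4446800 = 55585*80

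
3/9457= 3/9457 = 0.00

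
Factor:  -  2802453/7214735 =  - 3^1 * 5^ ( - 1)*11^ (-1 )*47^( - 1)*2791^( - 1)*934151^1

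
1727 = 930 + 797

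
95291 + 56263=151554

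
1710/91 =18 + 72/91 =18.79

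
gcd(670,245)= 5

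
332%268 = 64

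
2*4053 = 8106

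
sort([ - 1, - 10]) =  [  -  10 , - 1 ]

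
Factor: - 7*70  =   - 490 = - 2^1*5^1 *7^2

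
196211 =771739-575528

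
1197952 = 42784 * 28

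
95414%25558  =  18740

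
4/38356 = 1/9589= 0.00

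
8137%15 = 7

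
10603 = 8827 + 1776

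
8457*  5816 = 49185912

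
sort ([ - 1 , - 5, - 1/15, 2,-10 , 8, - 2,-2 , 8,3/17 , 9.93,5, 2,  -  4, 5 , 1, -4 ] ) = [ - 10,-5, - 4, - 4,- 2,-2  ,-1, - 1/15,3/17,  1,2,2, 5, 5, 8, 8,  9.93]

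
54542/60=27271/30= 909.03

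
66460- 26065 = 40395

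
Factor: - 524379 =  - 3^1*47^1*3719^1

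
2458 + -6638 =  - 4180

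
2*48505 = 97010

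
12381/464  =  26 + 317/464= 26.68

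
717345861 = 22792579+694553282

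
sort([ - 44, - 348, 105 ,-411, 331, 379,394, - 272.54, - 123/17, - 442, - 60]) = [ - 442, - 411, - 348, - 272.54, - 60,-44,  -  123/17,105,331 , 379, 394]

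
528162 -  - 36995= 565157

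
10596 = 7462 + 3134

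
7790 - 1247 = 6543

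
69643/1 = 69643  =  69643.00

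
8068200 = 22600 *357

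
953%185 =28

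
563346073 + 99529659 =662875732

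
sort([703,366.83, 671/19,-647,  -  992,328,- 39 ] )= [- 992, - 647, - 39, 671/19,328, 366.83,  703 ]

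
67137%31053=5031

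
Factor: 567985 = 5^1*11^1*23^1*449^1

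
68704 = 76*904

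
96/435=32/145 = 0.22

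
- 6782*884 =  - 5995288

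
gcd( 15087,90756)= 3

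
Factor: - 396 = -2^2*3^2 *11^1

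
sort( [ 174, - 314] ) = [ - 314, 174]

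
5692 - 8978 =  - 3286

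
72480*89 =6450720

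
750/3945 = 50/263 = 0.19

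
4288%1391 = 115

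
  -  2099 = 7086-9185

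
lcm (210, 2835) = 5670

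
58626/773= 58626/773=75.84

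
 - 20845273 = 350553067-371398340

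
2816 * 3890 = 10954240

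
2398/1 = 2398=2398.00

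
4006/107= 4006/107 = 37.44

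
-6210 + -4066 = -10276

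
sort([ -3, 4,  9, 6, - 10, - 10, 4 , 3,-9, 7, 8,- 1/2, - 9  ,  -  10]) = [ - 10, - 10 , - 10, - 9, - 9, - 3, - 1/2 , 3,4,4,  6, 7, 8, 9 ] 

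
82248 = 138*596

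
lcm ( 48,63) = 1008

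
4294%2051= 192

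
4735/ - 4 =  - 1184 + 1/4  =  - 1183.75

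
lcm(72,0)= 0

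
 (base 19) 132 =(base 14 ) 220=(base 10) 420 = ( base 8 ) 644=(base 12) 2b0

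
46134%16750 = 12634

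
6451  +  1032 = 7483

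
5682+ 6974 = 12656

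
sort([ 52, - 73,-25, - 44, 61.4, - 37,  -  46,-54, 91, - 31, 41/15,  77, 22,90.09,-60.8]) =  [ - 73,-60.8, - 54, - 46,  -  44,-37,-31 , - 25, 41/15 , 22,52, 61.4,  77, 90.09, 91 ] 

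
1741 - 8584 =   -  6843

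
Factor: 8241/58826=123/878= 2^( - 1) *3^1* 41^1*439^ ( - 1)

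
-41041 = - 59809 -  - 18768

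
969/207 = 323/69 = 4.68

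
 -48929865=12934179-61864044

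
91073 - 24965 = 66108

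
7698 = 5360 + 2338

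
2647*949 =2512003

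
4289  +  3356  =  7645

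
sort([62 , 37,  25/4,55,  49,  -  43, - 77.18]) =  [ - 77.18,-43,25/4, 37,49,  55, 62] 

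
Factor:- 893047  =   - 47^1*19001^1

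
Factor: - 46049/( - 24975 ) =3^ (  -  3)*5^( - 2 )*37^( - 1 )*46049^1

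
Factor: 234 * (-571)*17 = -2^1*3^2* 13^1*17^1 *571^1 = -2271438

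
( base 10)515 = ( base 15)245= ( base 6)2215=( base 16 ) 203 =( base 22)119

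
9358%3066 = 160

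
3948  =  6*658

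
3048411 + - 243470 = 2804941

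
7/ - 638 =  - 7/638 = - 0.01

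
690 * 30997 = 21387930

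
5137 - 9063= - 3926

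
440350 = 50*8807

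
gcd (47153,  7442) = 61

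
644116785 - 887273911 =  - 243157126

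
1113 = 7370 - 6257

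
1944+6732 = 8676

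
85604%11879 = 2451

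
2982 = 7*426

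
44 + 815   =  859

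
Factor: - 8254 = -2^1*4127^1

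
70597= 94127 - 23530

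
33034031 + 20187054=53221085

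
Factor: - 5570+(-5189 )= -10759  =  - 7^1*29^1*53^1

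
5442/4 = 2721/2 = 1360.50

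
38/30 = 19/15 = 1.27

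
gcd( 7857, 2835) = 81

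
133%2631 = 133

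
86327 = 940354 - 854027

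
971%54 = 53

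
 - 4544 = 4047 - 8591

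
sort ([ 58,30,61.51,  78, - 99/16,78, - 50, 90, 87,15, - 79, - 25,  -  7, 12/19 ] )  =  [ - 79, - 50, - 25, - 7 , - 99/16, 12/19, 15,30 , 58, 61.51,78,78,87,90]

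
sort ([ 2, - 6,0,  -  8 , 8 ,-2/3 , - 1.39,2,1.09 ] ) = [ - 8, - 6,-1.39, - 2/3 , 0, 1.09,2, 2,8]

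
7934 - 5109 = 2825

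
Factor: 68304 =2^4*3^1 * 1423^1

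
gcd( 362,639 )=1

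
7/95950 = 7/95950 = 0.00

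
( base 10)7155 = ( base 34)66f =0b1101111110011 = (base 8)15763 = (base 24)ca3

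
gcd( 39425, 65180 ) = 5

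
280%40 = 0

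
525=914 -389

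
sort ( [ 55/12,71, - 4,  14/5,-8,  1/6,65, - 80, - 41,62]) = [ - 80, - 41, - 8, - 4,1/6,14/5,  55/12,62,  65, 71] 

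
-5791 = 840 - 6631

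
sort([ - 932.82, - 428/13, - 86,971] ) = [ - 932.82, - 86, -428/13, 971]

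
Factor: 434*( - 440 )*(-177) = 2^4*3^1*5^1*7^1*11^1*31^1*59^1= 33799920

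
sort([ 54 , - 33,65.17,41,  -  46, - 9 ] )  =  [-46 , - 33, - 9,41, 54,65.17 ]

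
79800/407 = 196+28/407=196.07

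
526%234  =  58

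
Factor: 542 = 2^1* 271^1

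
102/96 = 1 + 1/16  =  1.06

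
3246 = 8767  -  5521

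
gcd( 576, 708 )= 12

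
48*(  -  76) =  - 3648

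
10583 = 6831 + 3752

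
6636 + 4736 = 11372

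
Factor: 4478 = 2^1*2239^1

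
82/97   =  82/97 =0.85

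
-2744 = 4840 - 7584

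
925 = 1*925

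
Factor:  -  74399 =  - 13^1*59^1*97^1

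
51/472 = 51/472 = 0.11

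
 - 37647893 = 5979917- 43627810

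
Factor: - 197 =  - 197^1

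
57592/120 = 7199/15 =479.93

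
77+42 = 119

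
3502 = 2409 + 1093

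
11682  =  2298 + 9384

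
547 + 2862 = 3409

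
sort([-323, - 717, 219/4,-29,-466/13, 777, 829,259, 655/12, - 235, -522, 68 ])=[  -  717 ,-522,-323, - 235,-466/13, - 29, 655/12, 219/4,68, 259, 777,829]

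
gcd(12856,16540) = 4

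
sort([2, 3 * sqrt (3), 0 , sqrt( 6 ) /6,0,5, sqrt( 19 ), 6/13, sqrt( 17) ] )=[0,0,  sqrt( 6)/6, 6/13,2, sqrt( 17),sqrt(19), 5,3* sqrt( 3) ] 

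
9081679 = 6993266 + 2088413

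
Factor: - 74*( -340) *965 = 24279400 = 2^3*5^2* 17^1*37^1*193^1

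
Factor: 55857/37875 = 18619/12625  =  5^(  -  3 )*43^1*101^( - 1)*433^1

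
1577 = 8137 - 6560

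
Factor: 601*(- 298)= - 2^1 * 149^1*601^1 = - 179098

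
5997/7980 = 1999/2660  =  0.75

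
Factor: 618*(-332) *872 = -2^6*3^1*83^1*103^1 * 109^1 = - 178913472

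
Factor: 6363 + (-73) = 2^1 *5^1 * 17^1 * 37^1 = 6290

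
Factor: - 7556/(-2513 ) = 2^2*7^( - 1 )*359^( - 1)*1889^1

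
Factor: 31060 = 2^2*5^1*1553^1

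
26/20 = 13/10 = 1.30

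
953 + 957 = 1910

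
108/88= 27/22 = 1.23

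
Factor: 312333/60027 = 973/187= 7^1*11^(  -  1)*17^( -1 )*139^1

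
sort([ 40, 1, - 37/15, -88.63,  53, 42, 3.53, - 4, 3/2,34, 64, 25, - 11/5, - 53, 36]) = [ - 88.63, - 53, - 4, - 37/15,  -  11/5, 1,3/2, 3.53,  25, 34, 36, 40, 42, 53 , 64 ] 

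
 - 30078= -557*54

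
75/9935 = 15/1987 = 0.01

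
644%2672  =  644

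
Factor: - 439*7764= - 2^2*3^1 * 439^1*647^1 = - 3408396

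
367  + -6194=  - 5827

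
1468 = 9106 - 7638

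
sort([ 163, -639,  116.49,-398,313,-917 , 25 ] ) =[ - 917, - 639, - 398, 25,116.49,163, 313] 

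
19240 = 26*740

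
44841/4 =44841/4 =11210.25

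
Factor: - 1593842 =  - 2^1 * 796921^1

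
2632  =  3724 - 1092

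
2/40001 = 2/40001= 0.00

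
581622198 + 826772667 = 1408394865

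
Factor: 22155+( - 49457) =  - 2^1 *11^1*17^1*73^1=- 27302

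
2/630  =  1/315=0.00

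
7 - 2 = 5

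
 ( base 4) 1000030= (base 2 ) 1000000001100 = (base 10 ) 4108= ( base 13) 1b40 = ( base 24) 734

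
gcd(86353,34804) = 1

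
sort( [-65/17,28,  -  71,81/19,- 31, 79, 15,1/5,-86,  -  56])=[-86, - 71, - 56, - 31, - 65/17,1/5,81/19,15,28,79]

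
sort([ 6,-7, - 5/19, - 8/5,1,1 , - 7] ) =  [ - 7, - 7, - 8/5, - 5/19,1,1,6 ]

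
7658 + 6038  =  13696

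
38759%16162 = 6435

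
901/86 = 901/86= 10.48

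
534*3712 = 1982208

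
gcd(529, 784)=1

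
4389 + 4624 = 9013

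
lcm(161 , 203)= 4669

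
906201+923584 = 1829785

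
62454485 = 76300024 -13845539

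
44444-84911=  -  40467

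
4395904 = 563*7808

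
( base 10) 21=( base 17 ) 14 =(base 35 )L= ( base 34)L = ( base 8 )25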